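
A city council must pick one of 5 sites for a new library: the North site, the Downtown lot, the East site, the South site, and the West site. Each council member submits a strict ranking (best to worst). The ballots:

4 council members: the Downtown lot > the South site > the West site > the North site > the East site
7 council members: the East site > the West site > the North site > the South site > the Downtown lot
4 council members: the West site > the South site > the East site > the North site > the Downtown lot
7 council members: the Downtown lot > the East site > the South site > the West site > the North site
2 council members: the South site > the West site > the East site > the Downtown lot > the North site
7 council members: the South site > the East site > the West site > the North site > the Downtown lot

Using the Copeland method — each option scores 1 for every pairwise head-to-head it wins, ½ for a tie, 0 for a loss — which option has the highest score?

the North site: beats the Downtown lot; loses to the East site, the South site, and the West site → score 1.
the Downtown lot: loses to the North site, the East site, the South site, and the West site → score 0.
the East site: beats the North site, the Downtown lot, and the West site; loses to the South site → score 3.
the South site: beats the North site, the Downtown lot, the East site, and the West site → score 4.
the West site: beats the North site and the Downtown lot; loses to the East site and the South site → score 2.
the South site has the best pairwise record.

the South site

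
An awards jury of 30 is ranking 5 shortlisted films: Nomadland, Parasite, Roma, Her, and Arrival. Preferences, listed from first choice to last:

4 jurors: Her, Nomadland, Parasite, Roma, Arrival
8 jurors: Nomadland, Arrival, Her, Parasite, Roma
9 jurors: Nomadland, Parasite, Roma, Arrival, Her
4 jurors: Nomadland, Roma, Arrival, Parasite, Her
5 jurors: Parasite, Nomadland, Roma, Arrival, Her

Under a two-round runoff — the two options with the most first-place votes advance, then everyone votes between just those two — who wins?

Round 1 first-place votes: Nomadland 21, Parasite 5, Roma 0, Her 4, Arrival 0.
Nomadland and Parasite advance.
Runoff: Nomadland is preferred to Parasite by 25 voters; Parasite by 5.
Nomadland wins the runoff.

Nomadland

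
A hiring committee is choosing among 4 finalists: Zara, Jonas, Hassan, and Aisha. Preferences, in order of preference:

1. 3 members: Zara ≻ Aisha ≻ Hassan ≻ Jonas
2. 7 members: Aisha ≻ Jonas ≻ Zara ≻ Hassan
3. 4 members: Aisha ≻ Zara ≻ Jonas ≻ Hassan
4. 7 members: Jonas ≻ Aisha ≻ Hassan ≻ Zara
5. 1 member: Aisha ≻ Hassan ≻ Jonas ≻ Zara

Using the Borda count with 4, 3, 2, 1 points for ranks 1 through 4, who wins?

Aisha

Zara: 3·4 + 7·2 + 4·3 + 7·1 + 1·1 = 46
Jonas: 3·1 + 7·3 + 4·2 + 7·4 + 1·2 = 62
Hassan: 3·2 + 7·1 + 4·1 + 7·2 + 1·3 = 34
Aisha: 3·3 + 7·4 + 4·4 + 7·3 + 1·4 = 78
Aisha has the highest Borda score (78).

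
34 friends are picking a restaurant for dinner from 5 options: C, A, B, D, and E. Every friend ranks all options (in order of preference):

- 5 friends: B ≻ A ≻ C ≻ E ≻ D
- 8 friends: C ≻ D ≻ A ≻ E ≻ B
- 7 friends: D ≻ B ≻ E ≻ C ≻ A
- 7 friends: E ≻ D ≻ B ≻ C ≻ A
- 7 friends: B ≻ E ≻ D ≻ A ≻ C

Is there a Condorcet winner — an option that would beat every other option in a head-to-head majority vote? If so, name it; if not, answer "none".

none

Checking pairwise contests:
B beats C 26–8.
C beats A 22–12.
D beats B 22–12.
E beats D 19–15.
B beats E 19–15.
Every option loses at least one head-to-head, so there is no Condorcet winner.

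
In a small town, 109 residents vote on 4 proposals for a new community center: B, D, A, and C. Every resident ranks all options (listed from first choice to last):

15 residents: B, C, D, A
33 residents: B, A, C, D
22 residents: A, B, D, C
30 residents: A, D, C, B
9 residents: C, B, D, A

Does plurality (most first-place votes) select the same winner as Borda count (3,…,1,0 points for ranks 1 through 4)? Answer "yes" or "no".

yes

Plurality — first-place votes: B 48, D 0, A 52, C 9. Winner: A.
Borda — scores: B 206, D 106, A 222, C 120. Winner: A.
The two methods agree.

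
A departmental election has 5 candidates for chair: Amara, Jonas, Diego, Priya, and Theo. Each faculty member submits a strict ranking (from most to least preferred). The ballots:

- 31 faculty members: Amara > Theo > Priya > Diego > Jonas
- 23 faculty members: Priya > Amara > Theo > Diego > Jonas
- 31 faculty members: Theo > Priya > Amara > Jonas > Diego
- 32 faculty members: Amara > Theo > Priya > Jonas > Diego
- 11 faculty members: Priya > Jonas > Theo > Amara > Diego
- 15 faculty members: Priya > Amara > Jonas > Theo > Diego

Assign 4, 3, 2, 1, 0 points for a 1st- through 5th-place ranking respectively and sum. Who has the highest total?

Amara

Amara: 31·4 + 23·3 + 31·2 + 32·4 + 11·1 + 15·3 = 439
Jonas: 31·0 + 23·0 + 31·1 + 32·1 + 11·3 + 15·2 = 126
Diego: 31·1 + 23·1 + 31·0 + 32·0 + 11·0 + 15·0 = 54
Priya: 31·2 + 23·4 + 31·3 + 32·2 + 11·4 + 15·4 = 415
Theo: 31·3 + 23·2 + 31·4 + 32·3 + 11·2 + 15·1 = 396
Amara has the highest Borda score (439).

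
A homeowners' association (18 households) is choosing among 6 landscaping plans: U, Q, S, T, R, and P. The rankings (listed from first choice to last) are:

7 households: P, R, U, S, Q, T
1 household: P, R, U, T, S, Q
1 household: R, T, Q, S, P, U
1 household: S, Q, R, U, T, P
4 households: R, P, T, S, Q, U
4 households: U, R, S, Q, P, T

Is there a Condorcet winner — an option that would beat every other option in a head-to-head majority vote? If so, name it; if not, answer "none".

R

R vs U: 14–4 for R.
R vs Q: 17–1 for R.
R vs S: 17–1 for R.
R vs T: 18–0 for R.
R vs P: 10–8 for R.
R beats every other option head-to-head.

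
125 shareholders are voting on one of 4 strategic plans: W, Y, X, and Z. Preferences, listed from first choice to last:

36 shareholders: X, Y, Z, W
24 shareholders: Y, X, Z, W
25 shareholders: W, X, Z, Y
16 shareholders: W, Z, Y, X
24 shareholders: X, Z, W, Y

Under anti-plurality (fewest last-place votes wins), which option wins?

Last-place votes: W 60, Y 49, X 16, Z 0.
Z is ranked last by the fewest voters, so Z wins.

Z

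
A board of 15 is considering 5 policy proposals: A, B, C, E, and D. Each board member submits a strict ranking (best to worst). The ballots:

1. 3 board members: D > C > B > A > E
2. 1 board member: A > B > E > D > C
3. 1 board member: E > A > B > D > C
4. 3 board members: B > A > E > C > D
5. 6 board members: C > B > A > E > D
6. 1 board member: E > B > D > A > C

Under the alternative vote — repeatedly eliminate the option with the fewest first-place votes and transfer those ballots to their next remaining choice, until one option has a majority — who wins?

Round 1: A 1, B 3, C 6, E 2, D 3. Eliminate A.
Round 2: B 4, C 6, E 2, D 3. Eliminate E.
Round 3: B 6, C 6, D 3. Eliminate D.
Round 4: B 6, C 9. C has a majority.

C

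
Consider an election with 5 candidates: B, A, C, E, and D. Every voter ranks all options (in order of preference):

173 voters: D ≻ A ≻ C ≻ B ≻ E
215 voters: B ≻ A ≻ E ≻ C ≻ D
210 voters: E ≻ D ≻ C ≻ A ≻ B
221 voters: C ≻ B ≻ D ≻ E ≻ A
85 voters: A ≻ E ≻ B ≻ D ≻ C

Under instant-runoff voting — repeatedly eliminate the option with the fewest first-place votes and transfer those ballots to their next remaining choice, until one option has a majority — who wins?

E

Round 1: B 215, A 85, C 221, E 210, D 173. Eliminate A.
Round 2: B 215, C 221, E 295, D 173. Eliminate D.
Round 3: B 215, C 394, E 295. Eliminate B.
Round 4: C 394, E 510. E has a majority.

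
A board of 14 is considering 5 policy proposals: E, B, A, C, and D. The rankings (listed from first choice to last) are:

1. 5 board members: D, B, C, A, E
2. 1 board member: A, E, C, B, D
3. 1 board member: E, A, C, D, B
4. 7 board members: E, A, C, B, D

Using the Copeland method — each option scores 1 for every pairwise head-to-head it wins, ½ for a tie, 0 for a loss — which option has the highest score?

E

E: beats B, A, C, and D → score 4.
B: beats D; loses to E, A, and C → score 1.
A: beats B, C, and D; loses to E → score 3.
C: beats B and D; loses to E and A → score 2.
D: loses to E, B, A, and C → score 0.
E has the best pairwise record.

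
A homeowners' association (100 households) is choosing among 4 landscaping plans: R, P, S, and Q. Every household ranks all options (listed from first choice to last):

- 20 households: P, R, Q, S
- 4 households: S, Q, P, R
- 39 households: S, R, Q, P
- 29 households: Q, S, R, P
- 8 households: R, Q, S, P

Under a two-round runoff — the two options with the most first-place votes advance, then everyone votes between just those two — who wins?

Q

Round 1 first-place votes: R 8, P 20, S 43, Q 29.
S and Q advance.
Runoff: S is preferred to Q by 43 voters; Q by 57.
Q wins the runoff.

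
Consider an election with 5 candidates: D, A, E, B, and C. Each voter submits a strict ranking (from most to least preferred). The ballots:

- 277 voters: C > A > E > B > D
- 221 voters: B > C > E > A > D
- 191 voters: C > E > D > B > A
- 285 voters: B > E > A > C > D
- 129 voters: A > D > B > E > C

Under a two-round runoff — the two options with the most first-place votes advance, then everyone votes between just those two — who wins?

Round 1 first-place votes: D 0, A 129, E 0, B 506, C 468.
B and C advance.
Runoff: B is preferred to C by 635 voters; C by 468.
B wins the runoff.

B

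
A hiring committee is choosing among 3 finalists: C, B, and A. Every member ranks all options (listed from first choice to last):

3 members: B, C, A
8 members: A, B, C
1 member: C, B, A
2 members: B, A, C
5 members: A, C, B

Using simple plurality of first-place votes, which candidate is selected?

First-place votes: C 1, B 5, A 13.
A has the most first-place votes.

A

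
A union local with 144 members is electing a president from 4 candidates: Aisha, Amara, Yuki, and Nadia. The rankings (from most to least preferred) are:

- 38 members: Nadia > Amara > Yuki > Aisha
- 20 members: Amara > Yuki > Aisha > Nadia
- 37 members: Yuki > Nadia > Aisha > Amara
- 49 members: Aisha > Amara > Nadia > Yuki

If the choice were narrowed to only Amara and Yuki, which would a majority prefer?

Voters preferring Amara to Yuki: 107; preferring Yuki to Amara: 37.
Amara wins the head-to-head.

Amara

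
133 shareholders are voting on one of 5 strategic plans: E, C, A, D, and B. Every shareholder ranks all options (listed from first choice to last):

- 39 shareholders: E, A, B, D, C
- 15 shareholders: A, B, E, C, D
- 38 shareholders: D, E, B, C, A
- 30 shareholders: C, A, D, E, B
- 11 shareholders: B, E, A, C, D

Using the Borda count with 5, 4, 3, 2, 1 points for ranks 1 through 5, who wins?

E

E: 39·5 + 15·3 + 38·4 + 30·2 + 11·4 = 496
C: 39·1 + 15·2 + 38·2 + 30·5 + 11·2 = 317
A: 39·4 + 15·5 + 38·1 + 30·4 + 11·3 = 422
D: 39·2 + 15·1 + 38·5 + 30·3 + 11·1 = 384
B: 39·3 + 15·4 + 38·3 + 30·1 + 11·5 = 376
E has the highest Borda score (496).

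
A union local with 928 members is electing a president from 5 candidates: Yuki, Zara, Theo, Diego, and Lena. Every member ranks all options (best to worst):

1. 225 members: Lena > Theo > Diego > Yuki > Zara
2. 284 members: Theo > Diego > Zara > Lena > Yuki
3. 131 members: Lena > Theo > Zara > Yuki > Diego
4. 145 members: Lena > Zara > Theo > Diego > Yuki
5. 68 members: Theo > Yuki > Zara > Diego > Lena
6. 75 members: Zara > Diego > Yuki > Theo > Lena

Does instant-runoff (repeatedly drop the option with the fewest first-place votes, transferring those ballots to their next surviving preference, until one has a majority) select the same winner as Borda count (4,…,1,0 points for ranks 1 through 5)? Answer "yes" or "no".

Instant-runoff — R1 Yuki 0, Zara 75, Theo 352, Diego 0, Lena 501 (Lena winner). Winner: Lena.
Borda — scores: Yuki 710, Zara 1701, Theo 2841, Diego 1740, Lena 2288. Winner: Theo.
The two methods disagree.

no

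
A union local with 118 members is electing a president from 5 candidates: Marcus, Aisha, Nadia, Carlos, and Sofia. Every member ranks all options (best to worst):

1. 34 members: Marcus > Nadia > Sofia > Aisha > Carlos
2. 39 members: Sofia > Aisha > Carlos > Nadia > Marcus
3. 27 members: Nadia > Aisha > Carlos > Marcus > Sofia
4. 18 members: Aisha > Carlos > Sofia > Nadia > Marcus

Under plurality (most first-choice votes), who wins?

First-place votes: Marcus 34, Aisha 18, Nadia 27, Carlos 0, Sofia 39.
Sofia has the most first-place votes.

Sofia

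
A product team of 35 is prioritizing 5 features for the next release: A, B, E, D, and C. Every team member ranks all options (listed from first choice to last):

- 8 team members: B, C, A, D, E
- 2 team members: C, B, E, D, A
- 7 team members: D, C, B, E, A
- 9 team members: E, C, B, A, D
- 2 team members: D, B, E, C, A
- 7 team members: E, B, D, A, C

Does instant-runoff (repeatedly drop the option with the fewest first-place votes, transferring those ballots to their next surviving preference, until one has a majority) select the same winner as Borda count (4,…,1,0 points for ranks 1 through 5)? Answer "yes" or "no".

Instant-runoff — R1 A 0, B 8, E 16, D 9, C 2 (A out); R2 B 8, E 16, D 9, C 2 (C out); R3 B 10, E 16, D 9 (D out); R4 B 19, E 16 (B winner). Winner: B.
Borda — scores: A 32, B 97, E 79, D 60, C 82. Winner: B.
The two methods agree.

yes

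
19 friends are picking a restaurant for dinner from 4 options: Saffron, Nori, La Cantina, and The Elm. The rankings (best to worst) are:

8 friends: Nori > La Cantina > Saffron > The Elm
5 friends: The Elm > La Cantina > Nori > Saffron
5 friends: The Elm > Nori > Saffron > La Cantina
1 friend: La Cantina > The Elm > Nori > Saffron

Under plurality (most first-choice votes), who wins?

First-place votes: Saffron 0, Nori 8, La Cantina 1, The Elm 10.
The Elm has the most first-place votes.

The Elm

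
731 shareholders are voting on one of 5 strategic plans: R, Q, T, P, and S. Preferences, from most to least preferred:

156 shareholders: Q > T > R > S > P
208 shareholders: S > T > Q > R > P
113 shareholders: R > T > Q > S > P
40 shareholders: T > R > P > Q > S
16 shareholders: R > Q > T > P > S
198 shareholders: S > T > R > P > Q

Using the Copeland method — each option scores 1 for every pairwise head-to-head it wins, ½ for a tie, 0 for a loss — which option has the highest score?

S

R: beats Q and P; loses to T and S → score 2.
Q: beats P; loses to R, T, and S → score 1.
T: beats R, Q, and P; loses to S → score 3.
P: loses to R, Q, T, and S → score 0.
S: beats R, Q, T, and P → score 4.
S has the best pairwise record.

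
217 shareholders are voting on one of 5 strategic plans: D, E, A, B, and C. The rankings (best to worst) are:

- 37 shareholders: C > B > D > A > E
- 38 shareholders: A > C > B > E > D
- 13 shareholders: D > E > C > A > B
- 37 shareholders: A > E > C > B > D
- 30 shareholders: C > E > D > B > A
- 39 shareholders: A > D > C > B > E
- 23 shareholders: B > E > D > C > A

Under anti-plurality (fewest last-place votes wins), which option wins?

C

Last-place votes: D 75, E 76, A 53, B 13, C 0.
C is ranked last by the fewest voters, so C wins.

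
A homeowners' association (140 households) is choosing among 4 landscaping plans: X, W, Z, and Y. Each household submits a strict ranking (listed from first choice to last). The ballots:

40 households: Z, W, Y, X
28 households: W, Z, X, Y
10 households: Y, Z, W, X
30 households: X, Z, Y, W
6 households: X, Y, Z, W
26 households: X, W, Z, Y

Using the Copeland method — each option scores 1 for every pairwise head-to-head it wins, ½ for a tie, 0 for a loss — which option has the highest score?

X: beats Y; loses to W and Z → score 1.
W: beats X and Y; loses to Z → score 2.
Z: beats X, W, and Y → score 3.
Y: loses to X, W, and Z → score 0.
Z has the best pairwise record.

Z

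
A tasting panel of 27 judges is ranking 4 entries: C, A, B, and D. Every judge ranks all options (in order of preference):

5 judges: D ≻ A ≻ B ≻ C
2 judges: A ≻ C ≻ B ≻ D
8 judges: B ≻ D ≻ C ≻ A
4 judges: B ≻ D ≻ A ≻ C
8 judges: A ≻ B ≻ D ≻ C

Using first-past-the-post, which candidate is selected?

B

First-place votes: C 0, A 10, B 12, D 5.
B has the most first-place votes.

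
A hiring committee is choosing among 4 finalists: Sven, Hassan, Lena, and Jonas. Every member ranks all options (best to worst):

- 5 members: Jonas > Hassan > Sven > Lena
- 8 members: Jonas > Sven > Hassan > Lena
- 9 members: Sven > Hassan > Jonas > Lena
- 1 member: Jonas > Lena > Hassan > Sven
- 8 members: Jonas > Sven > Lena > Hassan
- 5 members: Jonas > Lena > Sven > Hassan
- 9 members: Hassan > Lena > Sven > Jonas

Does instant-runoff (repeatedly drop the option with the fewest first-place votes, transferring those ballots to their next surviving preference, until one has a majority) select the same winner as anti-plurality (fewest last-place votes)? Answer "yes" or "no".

no

Instant-runoff — R1 Sven 9, Hassan 9, Lena 0, Jonas 27 (Jonas winner). Winner: Jonas.
Anti-plurality — last-place votes: Sven 1, Hassan 13, Lena 22, Jonas 9. Winner: Sven.
The two methods disagree.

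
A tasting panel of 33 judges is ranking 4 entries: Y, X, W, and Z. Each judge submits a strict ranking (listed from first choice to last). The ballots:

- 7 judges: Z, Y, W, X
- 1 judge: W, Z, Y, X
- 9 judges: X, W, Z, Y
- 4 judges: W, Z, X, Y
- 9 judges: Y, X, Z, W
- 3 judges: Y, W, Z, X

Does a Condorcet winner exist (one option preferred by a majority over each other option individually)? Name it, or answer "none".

Checking pairwise contests:
Z beats Y 21–12.
Y beats X 20–13.
Y beats W 19–14.
X beats Z 18–15.
Every option loses at least one head-to-head, so there is no Condorcet winner.

none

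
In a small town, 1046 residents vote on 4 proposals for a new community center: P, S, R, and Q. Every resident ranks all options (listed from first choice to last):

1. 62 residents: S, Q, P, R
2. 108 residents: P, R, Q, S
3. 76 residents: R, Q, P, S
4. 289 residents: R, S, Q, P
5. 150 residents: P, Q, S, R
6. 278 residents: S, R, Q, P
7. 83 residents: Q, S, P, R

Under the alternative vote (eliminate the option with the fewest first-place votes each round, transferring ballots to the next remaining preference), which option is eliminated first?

Round 1: P 258, S 340, R 365, Q 83. Eliminate Q.

Q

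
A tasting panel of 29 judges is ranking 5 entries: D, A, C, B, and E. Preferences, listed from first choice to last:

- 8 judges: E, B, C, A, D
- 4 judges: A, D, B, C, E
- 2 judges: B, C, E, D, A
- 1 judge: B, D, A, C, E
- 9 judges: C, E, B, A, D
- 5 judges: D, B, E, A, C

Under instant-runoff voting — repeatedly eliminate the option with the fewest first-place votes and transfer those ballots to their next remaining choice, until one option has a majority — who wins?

C

Round 1: D 5, A 4, C 9, B 3, E 8. Eliminate B.
Round 2: D 6, A 4, C 11, E 8. Eliminate A.
Round 3: D 10, C 11, E 8. Eliminate E.
Round 4: D 10, C 19. C has a majority.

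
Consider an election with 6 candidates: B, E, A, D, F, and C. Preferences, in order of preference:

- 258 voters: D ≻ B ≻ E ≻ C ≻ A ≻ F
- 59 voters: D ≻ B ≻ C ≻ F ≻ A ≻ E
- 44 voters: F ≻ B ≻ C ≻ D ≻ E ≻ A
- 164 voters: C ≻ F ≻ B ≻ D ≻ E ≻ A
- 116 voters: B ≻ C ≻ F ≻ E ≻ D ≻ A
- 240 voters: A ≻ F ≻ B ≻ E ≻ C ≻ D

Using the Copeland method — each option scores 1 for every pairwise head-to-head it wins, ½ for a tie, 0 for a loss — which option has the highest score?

B

B: beats E, A, D, and C; loses to F → score 4.
E: beats A and C; loses to B, D, and F → score 2.
A: beats F; loses to B, E, D, and C → score 1.
D: beats E and A; loses to B, F, and C → score 2.
F: beats B, E, and D; loses to A and C → score 3.
C: beats A, D, and F; loses to B and E → score 3.
B has the best pairwise record.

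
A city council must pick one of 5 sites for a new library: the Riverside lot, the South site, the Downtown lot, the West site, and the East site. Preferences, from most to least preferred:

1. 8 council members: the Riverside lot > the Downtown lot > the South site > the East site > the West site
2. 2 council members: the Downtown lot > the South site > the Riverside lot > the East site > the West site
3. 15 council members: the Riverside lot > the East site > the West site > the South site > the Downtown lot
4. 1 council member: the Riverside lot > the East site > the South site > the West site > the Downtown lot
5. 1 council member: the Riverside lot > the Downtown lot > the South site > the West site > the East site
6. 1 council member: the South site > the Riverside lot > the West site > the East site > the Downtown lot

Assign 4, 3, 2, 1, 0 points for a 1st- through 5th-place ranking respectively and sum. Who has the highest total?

the Riverside lot: 8·4 + 2·2 + 15·4 + 1·4 + 1·4 + 1·3 = 107
the South site: 8·2 + 2·3 + 15·1 + 1·2 + 1·2 + 1·4 = 45
the Downtown lot: 8·3 + 2·4 + 15·0 + 1·0 + 1·3 + 1·0 = 35
the West site: 8·0 + 2·0 + 15·2 + 1·1 + 1·1 + 1·2 = 34
the East site: 8·1 + 2·1 + 15·3 + 1·3 + 1·0 + 1·1 = 59
the Riverside lot has the highest Borda score (107).

the Riverside lot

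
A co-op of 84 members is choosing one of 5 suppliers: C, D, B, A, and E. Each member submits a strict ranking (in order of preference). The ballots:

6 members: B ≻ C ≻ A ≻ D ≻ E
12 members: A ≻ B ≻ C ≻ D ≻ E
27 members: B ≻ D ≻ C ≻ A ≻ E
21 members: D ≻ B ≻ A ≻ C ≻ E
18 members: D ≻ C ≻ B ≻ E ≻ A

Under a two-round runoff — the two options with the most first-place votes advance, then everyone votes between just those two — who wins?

B

Round 1 first-place votes: C 0, D 39, B 33, A 12, E 0.
D and B advance.
Runoff: D is preferred to B by 39 voters; B by 45.
B wins the runoff.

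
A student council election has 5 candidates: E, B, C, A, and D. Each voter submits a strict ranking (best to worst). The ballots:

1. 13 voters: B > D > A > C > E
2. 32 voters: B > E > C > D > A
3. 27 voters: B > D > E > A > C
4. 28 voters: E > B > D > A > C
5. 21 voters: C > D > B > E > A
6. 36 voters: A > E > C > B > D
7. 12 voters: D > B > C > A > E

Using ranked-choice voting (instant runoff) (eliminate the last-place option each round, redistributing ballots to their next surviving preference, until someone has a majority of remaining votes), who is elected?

Round 1: E 28, B 72, C 21, A 36, D 12. Eliminate D.
Round 2: E 28, B 84, C 21, A 36. Eliminate C.
Round 3: E 28, B 105, A 36. B has a majority.

B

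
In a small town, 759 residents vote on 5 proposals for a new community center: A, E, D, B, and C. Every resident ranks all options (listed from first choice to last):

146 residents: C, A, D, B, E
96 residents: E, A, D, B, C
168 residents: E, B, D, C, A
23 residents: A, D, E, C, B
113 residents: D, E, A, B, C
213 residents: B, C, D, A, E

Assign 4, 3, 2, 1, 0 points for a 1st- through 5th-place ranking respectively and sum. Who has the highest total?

A: 146·3 + 96·3 + 168·0 + 23·4 + 113·2 + 213·1 = 1257
E: 146·0 + 96·4 + 168·4 + 23·2 + 113·3 + 213·0 = 1441
D: 146·2 + 96·2 + 168·2 + 23·3 + 113·4 + 213·2 = 1767
B: 146·1 + 96·1 + 168·3 + 23·0 + 113·1 + 213·4 = 1711
C: 146·4 + 96·0 + 168·1 + 23·1 + 113·0 + 213·3 = 1414
D has the highest Borda score (1767).

D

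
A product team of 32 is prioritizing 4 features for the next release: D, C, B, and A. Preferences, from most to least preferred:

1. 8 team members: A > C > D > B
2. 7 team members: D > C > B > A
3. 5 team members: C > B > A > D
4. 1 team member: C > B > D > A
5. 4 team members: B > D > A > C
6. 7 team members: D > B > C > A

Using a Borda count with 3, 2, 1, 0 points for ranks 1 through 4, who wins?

D: 8·1 + 7·3 + 5·0 + 1·1 + 4·2 + 7·3 = 59
C: 8·2 + 7·2 + 5·3 + 1·3 + 4·0 + 7·1 = 55
B: 8·0 + 7·1 + 5·2 + 1·2 + 4·3 + 7·2 = 45
A: 8·3 + 7·0 + 5·1 + 1·0 + 4·1 + 7·0 = 33
D has the highest Borda score (59).

D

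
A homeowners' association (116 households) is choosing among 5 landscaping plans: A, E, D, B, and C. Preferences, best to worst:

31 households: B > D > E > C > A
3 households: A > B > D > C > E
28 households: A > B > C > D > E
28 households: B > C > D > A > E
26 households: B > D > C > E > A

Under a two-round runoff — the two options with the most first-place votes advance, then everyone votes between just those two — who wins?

B

Round 1 first-place votes: A 31, E 0, D 0, B 85, C 0.
B and A advance.
Runoff: B is preferred to A by 85 voters; A by 31.
B wins the runoff.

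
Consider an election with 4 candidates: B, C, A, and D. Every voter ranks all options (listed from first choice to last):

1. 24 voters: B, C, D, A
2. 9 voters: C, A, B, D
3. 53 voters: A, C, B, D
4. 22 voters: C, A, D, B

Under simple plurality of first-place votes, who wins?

First-place votes: B 24, C 31, A 53, D 0.
A has the most first-place votes.

A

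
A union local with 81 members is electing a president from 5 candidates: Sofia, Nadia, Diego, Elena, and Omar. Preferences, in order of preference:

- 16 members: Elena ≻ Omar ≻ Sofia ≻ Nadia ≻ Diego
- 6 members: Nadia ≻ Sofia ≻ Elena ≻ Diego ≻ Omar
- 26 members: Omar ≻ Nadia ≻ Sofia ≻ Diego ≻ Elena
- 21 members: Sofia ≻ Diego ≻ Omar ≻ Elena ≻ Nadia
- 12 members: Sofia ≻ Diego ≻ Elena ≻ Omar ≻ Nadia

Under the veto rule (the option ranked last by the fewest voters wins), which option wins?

Last-place votes: Sofia 0, Nadia 33, Diego 16, Elena 26, Omar 6.
Sofia is ranked last by the fewest voters, so Sofia wins.

Sofia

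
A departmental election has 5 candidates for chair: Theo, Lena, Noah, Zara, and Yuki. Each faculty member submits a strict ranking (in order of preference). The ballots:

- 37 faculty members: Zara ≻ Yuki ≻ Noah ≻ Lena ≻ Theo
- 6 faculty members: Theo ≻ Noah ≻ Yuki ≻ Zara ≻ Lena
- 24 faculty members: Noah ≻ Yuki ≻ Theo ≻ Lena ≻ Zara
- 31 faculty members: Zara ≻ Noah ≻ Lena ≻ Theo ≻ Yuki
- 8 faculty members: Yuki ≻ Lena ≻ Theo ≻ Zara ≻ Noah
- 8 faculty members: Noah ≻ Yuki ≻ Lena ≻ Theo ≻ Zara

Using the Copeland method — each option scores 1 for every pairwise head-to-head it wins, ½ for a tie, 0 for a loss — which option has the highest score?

Theo: loses to Lena, Noah, Zara, and Yuki → score 0.
Lena: beats Theo; loses to Noah, Zara, and Yuki → score 1.
Noah: beats Theo, Lena, and Yuki; loses to Zara → score 3.
Zara: beats Theo, Lena, Noah, and Yuki → score 4.
Yuki: beats Theo and Lena; loses to Noah and Zara → score 2.
Zara has the best pairwise record.

Zara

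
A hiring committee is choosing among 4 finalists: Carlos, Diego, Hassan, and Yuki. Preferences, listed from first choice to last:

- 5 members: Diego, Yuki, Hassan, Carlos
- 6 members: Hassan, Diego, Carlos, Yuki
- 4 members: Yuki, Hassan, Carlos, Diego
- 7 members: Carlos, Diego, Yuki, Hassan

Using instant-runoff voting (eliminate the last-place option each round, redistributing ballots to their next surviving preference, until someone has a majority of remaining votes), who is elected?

Round 1: Carlos 7, Diego 5, Hassan 6, Yuki 4. Eliminate Yuki.
Round 2: Carlos 7, Diego 5, Hassan 10. Eliminate Diego.
Round 3: Carlos 7, Hassan 15. Hassan has a majority.

Hassan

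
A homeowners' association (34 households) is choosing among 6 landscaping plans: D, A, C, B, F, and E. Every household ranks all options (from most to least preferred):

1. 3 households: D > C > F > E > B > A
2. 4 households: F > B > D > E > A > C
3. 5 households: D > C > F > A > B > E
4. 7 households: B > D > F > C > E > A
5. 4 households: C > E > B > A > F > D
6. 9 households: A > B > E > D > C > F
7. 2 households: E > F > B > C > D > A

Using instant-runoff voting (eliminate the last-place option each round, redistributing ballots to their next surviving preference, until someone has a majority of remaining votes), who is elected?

Round 1: D 8, A 9, C 4, B 7, F 4, E 2. Eliminate E.
Round 2: D 8, A 9, C 4, B 7, F 6. Eliminate C.
Round 3: D 8, A 9, B 11, F 6. Eliminate F.
Round 4: D 8, A 9, B 17. Eliminate D.
Round 5: A 14, B 20. B has a majority.

B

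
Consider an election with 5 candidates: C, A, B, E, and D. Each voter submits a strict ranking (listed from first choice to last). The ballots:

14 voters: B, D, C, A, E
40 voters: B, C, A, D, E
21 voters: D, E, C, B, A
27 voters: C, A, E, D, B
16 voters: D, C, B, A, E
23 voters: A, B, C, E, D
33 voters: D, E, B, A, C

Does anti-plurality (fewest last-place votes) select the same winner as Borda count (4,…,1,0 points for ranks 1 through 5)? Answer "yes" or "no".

Anti-plurality — last-place votes: C 33, A 21, B 27, E 70, D 23. Winner: A.
Borda — scores: C 392, A 316, B 404, E 239, D 389. Winner: B.
The two methods disagree.

no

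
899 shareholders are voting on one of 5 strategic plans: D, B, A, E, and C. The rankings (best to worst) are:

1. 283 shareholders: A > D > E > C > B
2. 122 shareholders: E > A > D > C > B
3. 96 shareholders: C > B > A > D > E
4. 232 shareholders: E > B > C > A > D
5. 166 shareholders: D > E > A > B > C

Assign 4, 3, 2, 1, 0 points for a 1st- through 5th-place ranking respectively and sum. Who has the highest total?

E

D: 283·3 + 122·2 + 96·1 + 232·0 + 166·4 = 1853
B: 283·0 + 122·0 + 96·3 + 232·3 + 166·1 = 1150
A: 283·4 + 122·3 + 96·2 + 232·1 + 166·2 = 2254
E: 283·2 + 122·4 + 96·0 + 232·4 + 166·3 = 2480
C: 283·1 + 122·1 + 96·4 + 232·2 + 166·0 = 1253
E has the highest Borda score (2480).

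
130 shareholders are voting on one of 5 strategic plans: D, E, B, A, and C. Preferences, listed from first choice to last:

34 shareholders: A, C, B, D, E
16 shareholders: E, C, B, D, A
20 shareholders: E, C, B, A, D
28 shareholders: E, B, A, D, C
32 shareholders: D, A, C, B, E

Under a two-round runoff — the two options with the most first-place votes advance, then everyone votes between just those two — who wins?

Round 1 first-place votes: D 32, E 64, B 0, A 34, C 0.
E and A advance.
Runoff: E is preferred to A by 64 voters; A by 66.
A wins the runoff.

A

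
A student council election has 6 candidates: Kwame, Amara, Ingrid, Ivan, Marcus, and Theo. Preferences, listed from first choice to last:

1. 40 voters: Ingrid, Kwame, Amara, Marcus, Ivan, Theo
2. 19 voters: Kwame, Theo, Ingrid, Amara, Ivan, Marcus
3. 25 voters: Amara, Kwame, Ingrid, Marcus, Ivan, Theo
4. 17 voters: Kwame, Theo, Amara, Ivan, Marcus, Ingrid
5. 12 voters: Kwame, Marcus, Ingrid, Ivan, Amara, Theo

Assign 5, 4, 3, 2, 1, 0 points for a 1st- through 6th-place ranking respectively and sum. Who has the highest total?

Kwame

Kwame: 40·4 + 19·5 + 25·4 + 17·5 + 12·5 = 500
Amara: 40·3 + 19·2 + 25·5 + 17·3 + 12·1 = 346
Ingrid: 40·5 + 19·3 + 25·3 + 17·0 + 12·3 = 368
Ivan: 40·1 + 19·1 + 25·1 + 17·2 + 12·2 = 142
Marcus: 40·2 + 19·0 + 25·2 + 17·1 + 12·4 = 195
Theo: 40·0 + 19·4 + 25·0 + 17·4 + 12·0 = 144
Kwame has the highest Borda score (500).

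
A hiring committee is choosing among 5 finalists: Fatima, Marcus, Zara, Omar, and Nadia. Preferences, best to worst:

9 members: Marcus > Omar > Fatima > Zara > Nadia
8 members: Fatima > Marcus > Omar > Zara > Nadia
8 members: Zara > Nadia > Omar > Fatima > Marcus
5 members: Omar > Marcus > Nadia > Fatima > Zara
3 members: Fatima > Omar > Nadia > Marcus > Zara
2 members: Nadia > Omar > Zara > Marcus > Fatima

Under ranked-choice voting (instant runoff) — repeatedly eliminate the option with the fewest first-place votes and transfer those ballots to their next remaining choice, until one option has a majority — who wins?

Fatima

Round 1: Fatima 11, Marcus 9, Zara 8, Omar 5, Nadia 2. Eliminate Nadia.
Round 2: Fatima 11, Marcus 9, Zara 8, Omar 7. Eliminate Omar.
Round 3: Fatima 11, Marcus 14, Zara 10. Eliminate Zara.
Round 4: Fatima 19, Marcus 16. Fatima has a majority.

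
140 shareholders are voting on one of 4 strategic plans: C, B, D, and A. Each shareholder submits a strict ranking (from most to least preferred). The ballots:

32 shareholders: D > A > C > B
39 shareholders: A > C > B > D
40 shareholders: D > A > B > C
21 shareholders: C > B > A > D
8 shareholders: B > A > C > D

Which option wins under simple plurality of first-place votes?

First-place votes: C 21, B 8, D 72, A 39.
D has the most first-place votes.

D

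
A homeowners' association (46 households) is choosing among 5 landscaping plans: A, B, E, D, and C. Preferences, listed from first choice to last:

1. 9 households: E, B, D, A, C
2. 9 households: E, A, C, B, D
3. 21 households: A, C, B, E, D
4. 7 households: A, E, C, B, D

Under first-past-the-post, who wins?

First-place votes: A 28, B 0, E 18, D 0, C 0.
A has the most first-place votes.

A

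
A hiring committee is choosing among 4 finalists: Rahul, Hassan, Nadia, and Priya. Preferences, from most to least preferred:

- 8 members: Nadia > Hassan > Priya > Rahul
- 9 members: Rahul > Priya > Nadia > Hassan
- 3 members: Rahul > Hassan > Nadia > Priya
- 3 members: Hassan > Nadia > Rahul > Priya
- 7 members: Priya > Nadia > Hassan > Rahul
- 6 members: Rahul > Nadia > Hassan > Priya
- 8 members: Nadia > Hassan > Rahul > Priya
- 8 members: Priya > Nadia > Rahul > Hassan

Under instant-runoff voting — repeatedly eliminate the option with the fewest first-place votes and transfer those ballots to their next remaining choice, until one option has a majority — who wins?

Round 1: Rahul 18, Hassan 3, Nadia 16, Priya 15. Eliminate Hassan.
Round 2: Rahul 18, Nadia 19, Priya 15. Eliminate Priya.
Round 3: Rahul 18, Nadia 34. Nadia has a majority.

Nadia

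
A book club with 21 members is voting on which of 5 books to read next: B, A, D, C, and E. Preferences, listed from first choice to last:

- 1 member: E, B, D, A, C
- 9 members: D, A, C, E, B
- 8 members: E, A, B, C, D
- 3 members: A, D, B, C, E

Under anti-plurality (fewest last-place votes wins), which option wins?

A

Last-place votes: B 9, A 0, D 8, C 1, E 3.
A is ranked last by the fewest voters, so A wins.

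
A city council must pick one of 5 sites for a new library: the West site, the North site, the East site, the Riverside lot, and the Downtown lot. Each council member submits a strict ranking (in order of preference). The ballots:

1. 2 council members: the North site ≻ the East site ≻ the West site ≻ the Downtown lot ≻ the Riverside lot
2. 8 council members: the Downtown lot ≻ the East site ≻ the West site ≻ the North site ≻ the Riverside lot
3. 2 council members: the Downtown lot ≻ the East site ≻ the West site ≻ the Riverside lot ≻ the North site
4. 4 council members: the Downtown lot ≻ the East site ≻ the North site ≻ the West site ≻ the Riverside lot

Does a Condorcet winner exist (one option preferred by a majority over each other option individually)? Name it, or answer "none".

the Downtown lot

the Downtown lot vs the West site: 14–2 for the Downtown lot.
the Downtown lot vs the North site: 14–2 for the Downtown lot.
the Downtown lot vs the East site: 14–2 for the Downtown lot.
the Downtown lot vs the Riverside lot: 16–0 for the Downtown lot.
the Downtown lot beats every other option head-to-head.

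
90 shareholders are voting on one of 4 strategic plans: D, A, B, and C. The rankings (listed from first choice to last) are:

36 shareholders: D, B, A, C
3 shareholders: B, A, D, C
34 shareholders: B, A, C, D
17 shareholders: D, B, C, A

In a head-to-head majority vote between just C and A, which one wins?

A

Voters preferring C to A: 17; preferring A to C: 73.
A wins the head-to-head.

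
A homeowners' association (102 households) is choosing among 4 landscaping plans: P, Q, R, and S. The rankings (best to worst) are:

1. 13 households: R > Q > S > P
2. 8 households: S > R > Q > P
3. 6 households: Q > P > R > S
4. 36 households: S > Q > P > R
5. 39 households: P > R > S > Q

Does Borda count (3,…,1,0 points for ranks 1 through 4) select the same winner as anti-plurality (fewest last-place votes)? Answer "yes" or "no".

yes

Borda — scores: P 165, Q 124, R 139, S 184. Winner: S.
Anti-plurality — last-place votes: P 21, Q 39, R 36, S 6. Winner: S.
The two methods agree.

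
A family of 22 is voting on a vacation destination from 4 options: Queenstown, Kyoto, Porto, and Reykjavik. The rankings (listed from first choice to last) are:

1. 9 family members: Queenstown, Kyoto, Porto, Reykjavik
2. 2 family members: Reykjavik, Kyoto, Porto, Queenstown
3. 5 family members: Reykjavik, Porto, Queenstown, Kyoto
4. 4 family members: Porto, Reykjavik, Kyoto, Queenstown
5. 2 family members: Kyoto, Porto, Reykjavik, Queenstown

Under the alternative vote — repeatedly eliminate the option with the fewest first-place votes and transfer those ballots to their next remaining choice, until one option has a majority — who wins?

Reykjavik

Round 1: Queenstown 9, Kyoto 2, Porto 4, Reykjavik 7. Eliminate Kyoto.
Round 2: Queenstown 9, Porto 6, Reykjavik 7. Eliminate Porto.
Round 3: Queenstown 9, Reykjavik 13. Reykjavik has a majority.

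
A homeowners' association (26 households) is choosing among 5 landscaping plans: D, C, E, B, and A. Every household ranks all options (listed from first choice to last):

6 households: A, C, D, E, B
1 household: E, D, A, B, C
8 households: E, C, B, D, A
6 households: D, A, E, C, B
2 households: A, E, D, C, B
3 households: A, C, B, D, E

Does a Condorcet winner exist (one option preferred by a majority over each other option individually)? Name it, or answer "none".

none

Checking pairwise contests:
C beats D 17–9.
E beats C 17–9.
D beats E 15–11.
D beats B 15–11.
D beats A 15–11.
Every option loses at least one head-to-head, so there is no Condorcet winner.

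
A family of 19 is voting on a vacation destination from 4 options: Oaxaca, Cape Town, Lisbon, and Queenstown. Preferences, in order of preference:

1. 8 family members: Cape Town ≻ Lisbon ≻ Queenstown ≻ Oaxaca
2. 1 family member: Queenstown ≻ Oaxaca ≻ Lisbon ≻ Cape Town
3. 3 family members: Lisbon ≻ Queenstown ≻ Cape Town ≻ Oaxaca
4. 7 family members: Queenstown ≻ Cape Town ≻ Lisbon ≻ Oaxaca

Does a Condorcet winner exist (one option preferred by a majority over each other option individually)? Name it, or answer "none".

none

Checking pairwise contests:
Cape Town beats Oaxaca 18–1.
Queenstown beats Cape Town 11–8.
Cape Town beats Lisbon 15–4.
Lisbon beats Queenstown 11–8.
Every option loses at least one head-to-head, so there is no Condorcet winner.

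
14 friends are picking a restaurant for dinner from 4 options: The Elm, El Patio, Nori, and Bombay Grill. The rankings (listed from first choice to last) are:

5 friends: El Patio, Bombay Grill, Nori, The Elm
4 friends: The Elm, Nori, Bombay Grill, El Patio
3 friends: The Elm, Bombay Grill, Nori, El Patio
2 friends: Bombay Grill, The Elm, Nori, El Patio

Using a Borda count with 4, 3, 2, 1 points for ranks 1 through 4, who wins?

Bombay Grill

The Elm: 5·1 + 4·4 + 3·4 + 2·3 = 39
El Patio: 5·4 + 4·1 + 3·1 + 2·1 = 29
Nori: 5·2 + 4·3 + 3·2 + 2·2 = 32
Bombay Grill: 5·3 + 4·2 + 3·3 + 2·4 = 40
Bombay Grill has the highest Borda score (40).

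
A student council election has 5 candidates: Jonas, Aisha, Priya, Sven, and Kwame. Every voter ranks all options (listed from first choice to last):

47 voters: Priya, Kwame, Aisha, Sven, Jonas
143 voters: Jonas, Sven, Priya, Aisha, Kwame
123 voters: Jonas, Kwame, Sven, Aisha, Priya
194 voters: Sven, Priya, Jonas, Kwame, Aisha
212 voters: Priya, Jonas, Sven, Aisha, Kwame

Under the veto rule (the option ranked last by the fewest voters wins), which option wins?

Sven

Last-place votes: Jonas 47, Aisha 194, Priya 123, Sven 0, Kwame 355.
Sven is ranked last by the fewest voters, so Sven wins.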